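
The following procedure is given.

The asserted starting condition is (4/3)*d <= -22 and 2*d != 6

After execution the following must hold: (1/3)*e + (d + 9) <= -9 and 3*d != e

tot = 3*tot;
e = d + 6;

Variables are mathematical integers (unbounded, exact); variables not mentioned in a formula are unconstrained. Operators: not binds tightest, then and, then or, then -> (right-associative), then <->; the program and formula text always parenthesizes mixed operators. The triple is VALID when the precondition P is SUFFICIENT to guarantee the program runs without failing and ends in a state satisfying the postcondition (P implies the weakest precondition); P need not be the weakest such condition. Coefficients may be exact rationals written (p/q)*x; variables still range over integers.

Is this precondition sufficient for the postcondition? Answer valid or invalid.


Working backward. After the program, the postcondition (1/3)*e + (d + 9) <= -9 and 3*d != e must hold; in canonical form it is d + (1/3)*e <= -18 and 3*d != e.
Before e := d + 6: (4/3)*d <= -20 and 2*d != 6
Before tot := 3*tot: (4/3)*d <= -20 and 2*d != 6
The weakest precondition is (4/3)*d <= -20 and 2*d != 6.
Check whether (4/3)*d <= -22 and 2*d != 6 implies it.
Every state satisfying the precondition satisfies the weakest precondition: the implication holds.
Answer: valid


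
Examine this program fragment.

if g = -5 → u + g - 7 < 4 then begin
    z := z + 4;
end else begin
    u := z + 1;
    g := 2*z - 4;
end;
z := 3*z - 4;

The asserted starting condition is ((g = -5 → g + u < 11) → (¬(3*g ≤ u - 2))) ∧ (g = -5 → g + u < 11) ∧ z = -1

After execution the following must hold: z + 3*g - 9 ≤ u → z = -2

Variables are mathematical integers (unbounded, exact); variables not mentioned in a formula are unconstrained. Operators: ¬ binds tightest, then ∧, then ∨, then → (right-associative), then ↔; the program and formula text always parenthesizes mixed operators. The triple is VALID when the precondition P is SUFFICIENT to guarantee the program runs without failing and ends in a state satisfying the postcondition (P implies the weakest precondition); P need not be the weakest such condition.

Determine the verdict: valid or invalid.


Working backward. After the program, the postcondition z + 3*g - 9 ≤ u → z = -2 must hold; in canonical form it is 3*g + z ≤ u + 9 → z = -2.
Before z := 3*z - 4: 3*g + 3*z ≤ u + 13 → 3*z = 2
Then branch requires 3*g + 3*z ≤ u + 1 → 3*z = -10; else branch requires 8*z ≤ 26 → 3*z = 2.
Before the if: ((g = -5 → g + u < 11) → (3*g + 3*z ≤ u + 1 → 3*z = -10)) ∧ ((¬(g = -5 → g + u < 11)) → (8*z ≤ 26 → 3*z = 2))
The weakest precondition is ((g = -5 → g + u < 11) → (3*g + 3*z ≤ u + 1 → 3*z = -10)) ∧ ((¬(g = -5 → g + u < 11)) → (8*z ≤ 26 → 3*z = 2)).
Check whether ((g = -5 → g + u < 11) → (¬(3*g ≤ u - 2))) ∧ (g = -5 → g + u < 11) ∧ z = -1 implies it.
Countermodel: at the initial state g = 0, u = 0, z = -1, the precondition holds but the weakest precondition fails.
Answer: invalid


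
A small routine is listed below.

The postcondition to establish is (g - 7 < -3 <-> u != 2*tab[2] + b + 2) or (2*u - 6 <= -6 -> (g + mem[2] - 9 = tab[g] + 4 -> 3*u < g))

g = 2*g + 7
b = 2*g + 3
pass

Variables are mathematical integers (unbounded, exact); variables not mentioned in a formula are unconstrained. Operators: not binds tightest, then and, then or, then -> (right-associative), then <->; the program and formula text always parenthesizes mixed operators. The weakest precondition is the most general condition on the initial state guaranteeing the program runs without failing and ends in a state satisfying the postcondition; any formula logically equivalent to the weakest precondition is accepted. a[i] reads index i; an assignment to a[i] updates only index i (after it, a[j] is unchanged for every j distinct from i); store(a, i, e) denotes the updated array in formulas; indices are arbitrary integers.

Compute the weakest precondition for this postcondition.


Working backward. After the program, the postcondition (g - 7 < -3 <-> u != 2*tab[2] + b + 2) or (2*u - 6 <= -6 -> (g + mem[2] - 9 = tab[g] + 4 -> 3*u < g)) must hold; in canonical form it is (g < 4 <-> u != 2*tab[2] + b + 2) or (2*u <= 0 -> (mem[2] + g = tab[g] + 13 -> 3*u < g)).
Before skip: (g < 4 <-> u != 2*tab[2] + b + 2) or (2*u <= 0 -> (mem[2] + g = tab[g] + 13 -> 3*u < g))
Before b := 2*g + 3: (g < 4 <-> u != 2*tab[2] + 2*g + 5) or (2*u <= 0 -> (mem[2] + g = tab[g] + 13 -> 3*u < g))
Before g := 2*g + 7: (2*g < -3 <-> u != 2*tab[2] + 4*g + 19) or (2*u <= 0 -> (mem[2] + 2*g = tab[2*g + 7] + 6 -> 3*u < 2*g + 7))
Answer: WP = (2*g < -3 <-> u != 2*tab[2] + 4*g + 19) or (2*u <= 0 -> (mem[2] + 2*g = tab[2*g + 7] + 6 -> 3*u < 2*g + 7))


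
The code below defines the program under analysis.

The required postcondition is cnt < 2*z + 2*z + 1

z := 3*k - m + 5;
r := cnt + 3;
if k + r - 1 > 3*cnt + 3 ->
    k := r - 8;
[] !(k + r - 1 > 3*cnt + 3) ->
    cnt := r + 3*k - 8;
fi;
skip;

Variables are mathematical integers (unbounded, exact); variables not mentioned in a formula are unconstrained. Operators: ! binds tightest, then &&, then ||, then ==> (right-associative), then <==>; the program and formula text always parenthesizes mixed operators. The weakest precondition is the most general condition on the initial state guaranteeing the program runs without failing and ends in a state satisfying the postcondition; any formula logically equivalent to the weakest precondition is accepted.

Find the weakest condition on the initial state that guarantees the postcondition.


Working backward. After the program, the postcondition cnt < 2*z + 2*z + 1 must hold; in canonical form it is cnt < 4*z + 1.
Before skip: cnt < 4*z + 1
Then branch requires cnt < 4*z + 1; else branch requires 3*k + r < 4*z + 9.
Before the if: (k + r > 3*cnt + 4 ==> cnt < 4*z + 1) && ((!(k + r > 3*cnt + 4)) ==> 3*k + r < 4*z + 9)
Before r := cnt + 3: (k > 2*cnt + 1 ==> cnt < 4*z + 1) && ((!(k > 2*cnt + 1)) ==> cnt + 3*k < 4*z + 6)
Before z := 3*k - m + 5: (k > 2*cnt + 1 ==> cnt + 4*m < 12*k + 21) && ((!(k > 2*cnt + 1)) ==> cnt + 4*m < 9*k + 26)
Answer: WP = (k > 2*cnt + 1 ==> cnt + 4*m < 12*k + 21) && ((!(k > 2*cnt + 1)) ==> cnt + 4*m < 9*k + 26)


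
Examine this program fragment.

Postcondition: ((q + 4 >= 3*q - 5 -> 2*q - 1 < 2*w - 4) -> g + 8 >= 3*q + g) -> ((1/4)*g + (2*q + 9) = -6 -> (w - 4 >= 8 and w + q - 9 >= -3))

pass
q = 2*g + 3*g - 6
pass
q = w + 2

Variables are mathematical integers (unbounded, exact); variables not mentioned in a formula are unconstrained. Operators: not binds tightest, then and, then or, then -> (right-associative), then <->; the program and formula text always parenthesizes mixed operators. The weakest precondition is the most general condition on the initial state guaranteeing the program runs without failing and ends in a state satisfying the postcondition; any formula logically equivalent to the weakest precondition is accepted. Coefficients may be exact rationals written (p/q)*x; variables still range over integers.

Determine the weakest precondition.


Working backward. After the program, the postcondition ((q + 4 >= 3*q - 5 -> 2*q - 1 < 2*w - 4) -> g + 8 >= 3*q + g) -> ((1/4)*g + (2*q + 9) = -6 -> (w - 4 >= 8 and w + q - 9 >= -3)) must hold; in canonical form it is ((2*q <= 9 -> 2*q < 2*w - 3) -> 3*q <= 8) -> ((1/4)*g + 2*q = -15 -> (w >= 12 and q + w >= 6)).
Before q := w + 2: ((not (2*w <= 5)) -> 3*w <= 2) -> ((1/4)*g + 2*w = -19 -> (w >= 12 and 2*w >= 4))
Before skip: ((not (2*w <= 5)) -> 3*w <= 2) -> ((1/4)*g + 2*w = -19 -> (w >= 12 and 2*w >= 4))
Before q := 2*g + 3*g - 6: ((not (2*w <= 5)) -> 3*w <= 2) -> ((1/4)*g + 2*w = -19 -> (w >= 12 and 2*w >= 4))
Before skip: ((not (2*w <= 5)) -> 3*w <= 2) -> ((1/4)*g + 2*w = -19 -> (w >= 12 and 2*w >= 4))
Answer: WP = ((not (2*w <= 5)) -> 3*w <= 2) -> ((1/4)*g + 2*w = -19 -> (w >= 12 and 2*w >= 4))


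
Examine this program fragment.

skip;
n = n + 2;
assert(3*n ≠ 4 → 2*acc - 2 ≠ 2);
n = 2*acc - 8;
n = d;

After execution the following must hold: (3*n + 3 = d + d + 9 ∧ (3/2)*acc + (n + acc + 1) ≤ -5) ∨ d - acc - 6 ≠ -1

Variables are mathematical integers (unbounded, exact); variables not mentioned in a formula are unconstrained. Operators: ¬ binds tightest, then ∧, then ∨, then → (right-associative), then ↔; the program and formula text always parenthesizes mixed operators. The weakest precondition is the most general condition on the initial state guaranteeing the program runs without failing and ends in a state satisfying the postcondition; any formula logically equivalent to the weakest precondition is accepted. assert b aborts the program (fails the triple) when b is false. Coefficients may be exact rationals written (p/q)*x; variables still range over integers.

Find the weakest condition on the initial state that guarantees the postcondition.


Working backward. After the program, the postcondition (3*n + 3 = d + d + 9 ∧ (3/2)*acc + (n + acc + 1) ≤ -5) ∨ d - acc - 6 ≠ -1 must hold; in canonical form it is (3*n = 2*d + 6 ∧ (5/2)*acc + n ≤ -6) ∨ d ≠ acc + 5.
Before n := d: (d = 6 ∧ (5/2)*acc + d ≤ -6) ∨ d ≠ acc + 5
Before n := 2*acc - 8: (d = 6 ∧ (5/2)*acc + d ≤ -6) ∨ d ≠ acc + 5
Before assert 3*n ≠ 4 → 2*acc - 2 ≠ 2: (3*n ≠ 4 → 2*acc ≠ 4) ∧ ((d = 6 ∧ (5/2)*acc + d ≤ -6) ∨ d ≠ acc + 5)
Before n := n + 2: (3*n ≠ -2 → 2*acc ≠ 4) ∧ ((d = 6 ∧ (5/2)*acc + d ≤ -6) ∨ d ≠ acc + 5)
Before skip: (3*n ≠ -2 → 2*acc ≠ 4) ∧ ((d = 6 ∧ (5/2)*acc + d ≤ -6) ∨ d ≠ acc + 5)
Answer: WP = (3*n ≠ -2 → 2*acc ≠ 4) ∧ ((d = 6 ∧ (5/2)*acc + d ≤ -6) ∨ d ≠ acc + 5)


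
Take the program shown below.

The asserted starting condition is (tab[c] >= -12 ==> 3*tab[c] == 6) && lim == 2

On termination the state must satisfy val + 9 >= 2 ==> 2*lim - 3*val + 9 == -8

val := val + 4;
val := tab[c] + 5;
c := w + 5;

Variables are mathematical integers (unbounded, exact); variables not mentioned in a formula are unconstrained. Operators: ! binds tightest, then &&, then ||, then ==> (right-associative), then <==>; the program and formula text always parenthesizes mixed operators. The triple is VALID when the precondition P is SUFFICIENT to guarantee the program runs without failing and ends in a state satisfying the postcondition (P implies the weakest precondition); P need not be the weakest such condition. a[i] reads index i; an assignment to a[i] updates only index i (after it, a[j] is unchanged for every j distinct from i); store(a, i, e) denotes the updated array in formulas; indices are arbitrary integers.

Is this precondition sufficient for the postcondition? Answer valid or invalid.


Working backward. After the program, the postcondition val + 9 >= 2 ==> 2*lim - 3*val + 9 == -8 must hold; in canonical form it is val >= -7 ==> 2*lim == 3*val - 17.
Before c := w + 5: val >= -7 ==> 2*lim == 3*val - 17
Before val := tab[c] + 5: tab[c] >= -12 ==> 2*lim == 3*tab[c] - 2
Before val := val + 4: tab[c] >= -12 ==> 2*lim == 3*tab[c] - 2
The weakest precondition is tab[c] >= -12 ==> 2*lim == 3*tab[c] - 2.
Check whether (tab[c] >= -12 ==> 3*tab[c] == 6) && lim == 2 implies it.
Every state satisfying the precondition satisfies the weakest precondition: the implication holds.
Answer: valid


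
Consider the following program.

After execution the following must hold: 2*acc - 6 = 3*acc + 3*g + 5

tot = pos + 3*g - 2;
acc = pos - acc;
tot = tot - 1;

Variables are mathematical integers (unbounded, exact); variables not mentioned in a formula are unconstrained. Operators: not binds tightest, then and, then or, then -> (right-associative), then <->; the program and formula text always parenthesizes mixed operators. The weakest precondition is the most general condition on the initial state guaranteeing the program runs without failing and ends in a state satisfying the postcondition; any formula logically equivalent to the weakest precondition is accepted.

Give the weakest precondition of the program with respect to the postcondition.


Working backward. After the program, the postcondition 2*acc - 6 = 3*acc + 3*g + 5 must hold; in canonical form it is acc + 3*g = -11.
Before tot := tot - 1: acc + 3*g = -11
Before acc := pos - acc: 3*g + pos = acc - 11
Before tot := pos + 3*g - 2: 3*g + pos = acc - 11
Answer: WP = 3*g + pos = acc - 11


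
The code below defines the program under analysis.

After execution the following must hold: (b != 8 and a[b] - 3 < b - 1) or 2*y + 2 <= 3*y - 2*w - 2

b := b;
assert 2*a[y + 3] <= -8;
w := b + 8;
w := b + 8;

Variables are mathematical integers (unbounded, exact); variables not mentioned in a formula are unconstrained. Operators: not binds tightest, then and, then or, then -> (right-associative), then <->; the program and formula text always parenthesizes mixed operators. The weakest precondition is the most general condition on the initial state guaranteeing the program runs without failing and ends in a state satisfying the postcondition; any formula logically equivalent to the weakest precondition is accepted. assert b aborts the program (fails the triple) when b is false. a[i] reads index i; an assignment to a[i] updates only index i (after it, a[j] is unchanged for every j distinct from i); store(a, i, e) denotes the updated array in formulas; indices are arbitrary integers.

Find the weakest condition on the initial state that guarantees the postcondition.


Working backward. After the program, the postcondition (b != 8 and a[b] - 3 < b - 1) or 2*y + 2 <= 3*y - 2*w - 2 must hold; in canonical form it is (b != 8 and a[b] < b + 2) or 2*w <= y - 4.
Before w := b + 8: (b != 8 and a[b] < b + 2) or 2*b <= y - 20
Before w := b + 8: (b != 8 and a[b] < b + 2) or 2*b <= y - 20
Before assert 2*a[y + 3] <= -8: 2*a[y + 3] <= -8 and ((b != 8 and a[b] < b + 2) or 2*b <= y - 20)
Before b := b: 2*a[y + 3] <= -8 and ((b != 8 and a[b] < b + 2) or 2*b <= y - 20)
Answer: WP = 2*a[y + 3] <= -8 and ((b != 8 and a[b] < b + 2) or 2*b <= y - 20)


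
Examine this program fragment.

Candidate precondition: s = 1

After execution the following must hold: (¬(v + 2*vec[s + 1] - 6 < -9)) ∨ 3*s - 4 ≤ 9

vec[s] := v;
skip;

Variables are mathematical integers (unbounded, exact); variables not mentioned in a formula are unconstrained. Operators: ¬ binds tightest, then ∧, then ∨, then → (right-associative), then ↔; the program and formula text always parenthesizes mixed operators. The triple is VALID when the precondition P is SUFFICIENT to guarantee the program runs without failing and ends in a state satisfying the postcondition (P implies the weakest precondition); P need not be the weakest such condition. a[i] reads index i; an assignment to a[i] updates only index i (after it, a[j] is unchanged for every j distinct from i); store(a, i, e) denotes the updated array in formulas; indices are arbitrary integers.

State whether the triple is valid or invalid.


Working backward. After the program, the postcondition (¬(v + 2*vec[s + 1] - 6 < -9)) ∨ 3*s - 4 ≤ 9 must hold; in canonical form it is (¬(2*vec[s + 1] + v < -3)) ∨ 3*s ≤ 13.
Before skip: (¬(2*vec[s + 1] + v < -3)) ∨ 3*s ≤ 13
Before vec[s] := v: (¬(2*store(vec, s, v)[s + 1] + v < -3)) ∨ 3*s ≤ 13
The weakest precondition is (¬(2*store(vec, s, v)[s + 1] + v < -3)) ∨ 3*s ≤ 13.
Check whether s = 1 implies it.
Every state satisfying the precondition satisfies the weakest precondition: the implication holds.
Answer: valid


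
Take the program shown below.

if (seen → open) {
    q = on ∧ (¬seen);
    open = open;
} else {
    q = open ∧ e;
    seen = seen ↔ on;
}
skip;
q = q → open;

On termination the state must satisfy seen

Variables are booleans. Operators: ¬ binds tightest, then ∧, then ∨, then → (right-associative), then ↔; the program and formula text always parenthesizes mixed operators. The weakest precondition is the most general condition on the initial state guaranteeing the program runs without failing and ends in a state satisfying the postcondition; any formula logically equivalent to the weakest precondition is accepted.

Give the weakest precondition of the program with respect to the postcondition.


Working backward. After the program, seen must hold.
Before q := q → open: seen
Before skip: seen
Then branch requires seen; else branch requires seen ↔ on.
Before the if: ((seen → open) → seen) ∧ ((¬(seen → open)) → (seen ↔ on))
Answer: WP = ((seen → open) → seen) ∧ ((¬(seen → open)) → (seen ↔ on))


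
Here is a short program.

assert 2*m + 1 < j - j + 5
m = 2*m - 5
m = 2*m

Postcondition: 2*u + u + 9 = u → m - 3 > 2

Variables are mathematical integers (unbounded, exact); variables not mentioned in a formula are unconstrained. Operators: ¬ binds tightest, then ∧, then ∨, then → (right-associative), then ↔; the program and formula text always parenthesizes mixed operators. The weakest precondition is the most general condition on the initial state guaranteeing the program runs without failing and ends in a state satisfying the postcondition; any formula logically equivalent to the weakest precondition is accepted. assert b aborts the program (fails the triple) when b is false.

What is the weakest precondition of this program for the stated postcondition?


Working backward. After the program, the postcondition 2*u + u + 9 = u → m - 3 > 2 must hold; in canonical form it is 2*u = -9 → m > 5.
Before m := 2*m: 2*u = -9 → 2*m > 5
Before m := 2*m - 5: 2*u = -9 → 4*m > 15
Before assert 2*m + 1 < j - j + 5: 2*m < 4 ∧ (2*u = -9 → 4*m > 15)
Answer: WP = 2*m < 4 ∧ (2*u = -9 → 4*m > 15)


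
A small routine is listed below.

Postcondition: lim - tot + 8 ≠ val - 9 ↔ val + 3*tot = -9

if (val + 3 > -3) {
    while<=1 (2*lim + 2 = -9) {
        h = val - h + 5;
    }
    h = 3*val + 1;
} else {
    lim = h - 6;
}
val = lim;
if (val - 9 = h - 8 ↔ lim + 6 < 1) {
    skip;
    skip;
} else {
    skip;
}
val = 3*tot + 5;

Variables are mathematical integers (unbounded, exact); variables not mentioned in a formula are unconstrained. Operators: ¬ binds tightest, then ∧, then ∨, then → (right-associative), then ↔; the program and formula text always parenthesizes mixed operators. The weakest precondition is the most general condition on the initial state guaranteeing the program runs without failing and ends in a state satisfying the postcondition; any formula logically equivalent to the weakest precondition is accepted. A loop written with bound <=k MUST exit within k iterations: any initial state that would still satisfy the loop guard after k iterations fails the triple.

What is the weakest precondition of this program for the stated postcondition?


Working backward. After the program, the postcondition lim - tot + 8 ≠ val - 9 ↔ val + 3*tot = -9 must hold; in canonical form it is lim ≠ tot + val - 17 ↔ 3*tot + val = -9.
Before val := 3*tot + 5: lim ≠ 4*tot - 12 ↔ 6*tot = -14
Then branch requires lim ≠ 4*tot - 12 ↔ 6*tot = -14; else branch requires lim ≠ 4*tot - 12 ↔ 6*tot = -14.
Before the if: ((val = h + 1 ↔ lim < -5) → (lim ≠ 4*tot - 12 ↔ 6*tot = -14)) ∧ ((¬(val = h + 1 ↔ lim < -5)) → (lim ≠ 4*tot - 12 ↔ 6*tot = -14))
Before val := lim: ((lim = h + 1 ↔ lim < -5) → (lim ≠ 4*tot - 12 ↔ 6*tot = -14)) ∧ ((¬(lim = h + 1 ↔ lim < -5)) → (lim ≠ 4*tot - 12 ↔ 6*tot = -14))
Then branch requires (2*lim = -11 → ((¬(2*lim = -11)) ∧ ((lim = 3*val + 2 ↔ lim < -5) → (lim ≠ 4*tot - 12 ↔ 6*tot = -14)) ∧ ((¬(lim = 3*val + 2 ↔ lim < -5)) → (lim ≠ 4*tot - 12 ↔ 6*tot = -14)))) ∧ ((¬(2*lim = -11)) → (((lim = 3*val + 2 ↔ lim < -5) → (lim ≠ 4*tot - 12 ↔ 6*tot = -14)) ∧ ((¬(lim = 3*val + 2 ↔ lim < -5)) → (lim ≠ 4*tot - 12 ↔ 6*tot = -14)))); else branch requires ((¬(h < 1)) → (h ≠ 4*tot - 6 ↔ 6*tot = -14)) ∧ (h < 1 → (h ≠ 4*tot - 6 ↔ 6*tot = -14)).
Before the if: (val > -6 → ((2*lim = -11 → ((¬(2*lim = -11)) ∧ ((lim = 3*val + 2 ↔ lim < -5) → (lim ≠ 4*tot - 12 ↔ 6*tot = -14)) ∧ ((¬(lim = 3*val + 2 ↔ lim < -5)) → (lim ≠ 4*tot - 12 ↔ 6*tot = -14)))) ∧ ((¬(2*lim = -11)) → (((lim = 3*val + 2 ↔ lim < -5) → (lim ≠ 4*tot - 12 ↔ 6*tot = -14)) ∧ ((¬(lim = 3*val + 2 ↔ lim < -5)) → (lim ≠ 4*tot - 12 ↔ 6*tot = -14)))))) ∧ ((¬(val > -6)) → (((¬(h < 1)) → (h ≠ 4*tot - 6 ↔ 6*tot = -14)) ∧ (h < 1 → (h ≠ 4*tot - 6 ↔ 6*tot = -14))))
Answer: WP = (val > -6 → ((2*lim = -11 → ((¬(2*lim = -11)) ∧ ((lim = 3*val + 2 ↔ lim < -5) → (lim ≠ 4*tot - 12 ↔ 6*tot = -14)) ∧ ((¬(lim = 3*val + 2 ↔ lim < -5)) → (lim ≠ 4*tot - 12 ↔ 6*tot = -14)))) ∧ ((¬(2*lim = -11)) → (((lim = 3*val + 2 ↔ lim < -5) → (lim ≠ 4*tot - 12 ↔ 6*tot = -14)) ∧ ((¬(lim = 3*val + 2 ↔ lim < -5)) → (lim ≠ 4*tot - 12 ↔ 6*tot = -14)))))) ∧ ((¬(val > -6)) → (((¬(h < 1)) → (h ≠ 4*tot - 6 ↔ 6*tot = -14)) ∧ (h < 1 → (h ≠ 4*tot - 6 ↔ 6*tot = -14))))


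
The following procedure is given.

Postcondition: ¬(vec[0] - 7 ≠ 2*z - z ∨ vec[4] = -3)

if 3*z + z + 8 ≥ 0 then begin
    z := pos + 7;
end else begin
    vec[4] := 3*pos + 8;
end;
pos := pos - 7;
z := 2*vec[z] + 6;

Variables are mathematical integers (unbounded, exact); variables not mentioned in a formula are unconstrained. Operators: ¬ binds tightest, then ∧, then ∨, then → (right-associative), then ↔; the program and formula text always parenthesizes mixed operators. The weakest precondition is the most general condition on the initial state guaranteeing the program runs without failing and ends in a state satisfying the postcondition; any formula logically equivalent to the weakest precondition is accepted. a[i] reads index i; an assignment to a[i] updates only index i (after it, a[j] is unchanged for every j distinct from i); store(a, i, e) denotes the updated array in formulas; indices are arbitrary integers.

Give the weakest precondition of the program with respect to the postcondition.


Working backward. After the program, the postcondition ¬(vec[0] - 7 ≠ 2*z - z ∨ vec[4] = -3) must hold; in canonical form it is ¬(vec[0] ≠ z + 7 ∨ vec[4] = -3).
Before z := 2*vec[z] + 6: ¬(vec[0] ≠ 2*vec[z] + 13 ∨ vec[4] = -3)
Before pos := pos - 7: ¬(vec[0] ≠ 2*vec[z] + 13 ∨ vec[4] = -3)
Then branch requires ¬(vec[0] ≠ 2*vec[pos + 7] + 13 ∨ vec[4] = -3); else branch requires ¬(vec[0] ≠ 2*store(vec, 4, 3*pos + 8)[z] + 13 ∨ 3*pos = -11).
Before the if: (4*z ≥ -8 → (¬(vec[0] ≠ 2*vec[pos + 7] + 13 ∨ vec[4] = -3))) ∧ ((¬(4*z ≥ -8)) → (¬(vec[0] ≠ 2*store(vec, 4, 3*pos + 8)[z] + 13 ∨ 3*pos = -11)))
Answer: WP = (4*z ≥ -8 → (¬(vec[0] ≠ 2*vec[pos + 7] + 13 ∨ vec[4] = -3))) ∧ ((¬(4*z ≥ -8)) → (¬(vec[0] ≠ 2*store(vec, 4, 3*pos + 8)[z] + 13 ∨ 3*pos = -11)))


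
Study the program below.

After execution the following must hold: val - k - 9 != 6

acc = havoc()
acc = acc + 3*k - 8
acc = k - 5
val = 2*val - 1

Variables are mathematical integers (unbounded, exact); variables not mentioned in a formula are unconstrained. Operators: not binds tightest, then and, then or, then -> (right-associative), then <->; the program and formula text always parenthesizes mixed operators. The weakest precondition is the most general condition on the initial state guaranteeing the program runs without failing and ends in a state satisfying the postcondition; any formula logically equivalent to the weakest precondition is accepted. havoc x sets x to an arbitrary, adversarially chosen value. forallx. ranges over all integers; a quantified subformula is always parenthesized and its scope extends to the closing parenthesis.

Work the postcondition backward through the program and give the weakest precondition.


Working backward. After the program, the postcondition val - k - 9 != 6 must hold; in canonical form it is val != k + 15.
Before val := 2*val - 1: 2*val != k + 16
Before acc := k - 5: 2*val != k + 16
Before acc := acc + 3*k - 8: 2*val != k + 16
Before havoc acc: 2*val != k + 16
Answer: WP = 2*val != k + 16


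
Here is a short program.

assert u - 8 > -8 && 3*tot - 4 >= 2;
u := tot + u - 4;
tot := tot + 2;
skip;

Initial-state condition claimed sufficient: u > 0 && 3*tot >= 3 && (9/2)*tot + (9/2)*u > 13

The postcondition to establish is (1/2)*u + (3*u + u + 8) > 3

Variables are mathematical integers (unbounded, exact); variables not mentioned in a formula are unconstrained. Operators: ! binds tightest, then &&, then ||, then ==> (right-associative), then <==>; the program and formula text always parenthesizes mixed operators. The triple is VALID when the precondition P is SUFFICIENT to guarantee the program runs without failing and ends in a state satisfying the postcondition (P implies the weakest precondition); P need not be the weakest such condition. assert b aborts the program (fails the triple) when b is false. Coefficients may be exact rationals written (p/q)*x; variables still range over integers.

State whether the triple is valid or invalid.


Working backward. After the program, the postcondition (1/2)*u + (3*u + u + 8) > 3 must hold; in canonical form it is (9/2)*u > -5.
Before skip: (9/2)*u > -5
Before tot := tot + 2: (9/2)*u > -5
Before u := tot + u - 4: (9/2)*tot + (9/2)*u > 13
Before assert u - 8 > -8 && 3*tot - 4 >= 2: u > 0 && 3*tot >= 6 && (9/2)*tot + (9/2)*u > 13
The weakest precondition is u > 0 && 3*tot >= 6 && (9/2)*tot + (9/2)*u > 13.
Check whether u > 0 && 3*tot >= 3 && (9/2)*tot + (9/2)*u > 13 implies it.
Countermodel: at the initial state tot = 1, u = 2, the precondition holds but the weakest precondition fails.
Answer: invalid


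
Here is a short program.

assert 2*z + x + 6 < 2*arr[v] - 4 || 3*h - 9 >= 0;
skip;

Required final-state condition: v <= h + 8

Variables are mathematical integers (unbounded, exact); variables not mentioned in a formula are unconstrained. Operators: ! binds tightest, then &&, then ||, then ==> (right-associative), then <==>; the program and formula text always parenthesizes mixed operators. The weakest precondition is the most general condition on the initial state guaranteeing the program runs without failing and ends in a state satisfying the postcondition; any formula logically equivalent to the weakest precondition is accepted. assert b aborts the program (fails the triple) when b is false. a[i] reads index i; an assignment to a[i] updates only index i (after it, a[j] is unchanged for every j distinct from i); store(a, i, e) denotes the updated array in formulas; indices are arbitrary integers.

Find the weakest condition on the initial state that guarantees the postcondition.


Working backward. After the program, v <= h + 8 must hold.
Before skip: v <= h + 8
Before assert 2*z + x + 6 < 2*arr[v] - 4 || 3*h - 9 >= 0: (x + 2*z < 2*arr[v] - 10 || 3*h >= 9) && v <= h + 8
Answer: WP = (x + 2*z < 2*arr[v] - 10 || 3*h >= 9) && v <= h + 8


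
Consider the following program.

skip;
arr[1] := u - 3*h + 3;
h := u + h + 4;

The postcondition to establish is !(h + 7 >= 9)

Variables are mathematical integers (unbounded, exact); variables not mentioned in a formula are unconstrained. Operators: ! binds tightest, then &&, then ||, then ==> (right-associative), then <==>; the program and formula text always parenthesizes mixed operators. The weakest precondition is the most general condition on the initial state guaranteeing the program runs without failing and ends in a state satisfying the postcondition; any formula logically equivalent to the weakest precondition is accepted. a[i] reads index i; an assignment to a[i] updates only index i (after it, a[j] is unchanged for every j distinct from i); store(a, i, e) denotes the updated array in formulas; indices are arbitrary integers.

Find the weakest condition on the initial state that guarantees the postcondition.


Working backward. After the program, the postcondition !(h + 7 >= 9) must hold; in canonical form it is !(h >= 2).
Before h := u + h + 4: !(h + u >= -2)
Before arr[1] := u - 3*h + 3: !(h + u >= -2)
Before skip: !(h + u >= -2)
Answer: WP = !(h + u >= -2)


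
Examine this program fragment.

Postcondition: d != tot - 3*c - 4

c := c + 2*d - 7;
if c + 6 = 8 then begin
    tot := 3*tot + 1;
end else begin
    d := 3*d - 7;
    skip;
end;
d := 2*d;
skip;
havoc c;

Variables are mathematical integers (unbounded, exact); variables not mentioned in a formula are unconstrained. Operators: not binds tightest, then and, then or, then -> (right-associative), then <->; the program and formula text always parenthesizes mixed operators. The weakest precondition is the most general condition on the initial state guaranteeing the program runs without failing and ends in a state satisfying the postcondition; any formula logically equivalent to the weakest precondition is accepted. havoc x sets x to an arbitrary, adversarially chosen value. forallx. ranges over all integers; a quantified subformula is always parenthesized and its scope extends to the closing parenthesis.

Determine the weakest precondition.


Working backward. After the program, the postcondition d != tot - 3*c - 4 must hold; in canonical form it is 3*c + d != tot - 4.
Before havoc c: forall c_1. 3*c_1 + d != tot - 4
Before skip: forall c_1. 3*c_1 + d != tot - 4
Before d := 2*d: forall c_1. 3*c_1 + 2*d != tot - 4
Then branch requires forall c_1. 3*c_1 + 2*d != 3*tot - 3; else branch requires forall c_1. 3*c_1 + 6*d != tot + 10.
Before the if: (c = 2 -> (forall c_1. 3*c_1 + 2*d != 3*tot - 3)) and ((not (c = 2)) -> (forall c_1. 3*c_1 + 6*d != tot + 10))
Before c := c + 2*d - 7: (c + 2*d = 9 -> (forall c_1. 3*c_1 + 2*d != 3*tot - 3)) and ((not (c + 2*d = 9)) -> (forall c_1. 3*c_1 + 6*d != tot + 10))
Answer: WP = (c + 2*d = 9 -> (forall c_1. 3*c_1 + 2*d != 3*tot - 3)) and ((not (c + 2*d = 9)) -> (forall c_1. 3*c_1 + 6*d != tot + 10))


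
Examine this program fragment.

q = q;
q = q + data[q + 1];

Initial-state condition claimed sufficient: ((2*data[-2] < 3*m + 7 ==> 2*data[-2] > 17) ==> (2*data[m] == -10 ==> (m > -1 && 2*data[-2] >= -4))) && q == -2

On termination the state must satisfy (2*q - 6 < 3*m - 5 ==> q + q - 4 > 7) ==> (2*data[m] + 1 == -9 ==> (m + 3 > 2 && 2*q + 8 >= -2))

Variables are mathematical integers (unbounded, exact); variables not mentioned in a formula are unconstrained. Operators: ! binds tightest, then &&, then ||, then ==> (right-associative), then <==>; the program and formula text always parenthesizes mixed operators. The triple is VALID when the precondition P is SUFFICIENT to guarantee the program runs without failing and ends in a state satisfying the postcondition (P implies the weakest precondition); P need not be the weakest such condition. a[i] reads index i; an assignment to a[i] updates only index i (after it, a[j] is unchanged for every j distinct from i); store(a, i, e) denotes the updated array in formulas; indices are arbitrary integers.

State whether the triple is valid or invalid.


Working backward. After the program, the postcondition (2*q - 6 < 3*m - 5 ==> q + q - 4 > 7) ==> (2*data[m] + 1 == -9 ==> (m + 3 > 2 && 2*q + 8 >= -2)) must hold; in canonical form it is (2*q < 3*m + 1 ==> 2*q > 11) ==> (2*data[m] == -10 ==> (m > -1 && 2*q >= -10)).
Before q := q + data[q + 1]: (2*data[q + 1] + 2*q < 3*m + 1 ==> 2*data[q + 1] + 2*q > 11) ==> (2*data[m] == -10 ==> (m > -1 && 2*data[q + 1] + 2*q >= -10))
Before q := q: (2*data[q + 1] + 2*q < 3*m + 1 ==> 2*data[q + 1] + 2*q > 11) ==> (2*data[m] == -10 ==> (m > -1 && 2*data[q + 1] + 2*q >= -10))
The weakest precondition is (2*data[q + 1] + 2*q < 3*m + 1 ==> 2*data[q + 1] + 2*q > 11) ==> (2*data[m] == -10 ==> (m > -1 && 2*data[q + 1] + 2*q >= -10)).
Check whether ((2*data[-2] < 3*m + 7 ==> 2*data[-2] > 17) ==> (2*data[m] == -10 ==> (m > -1 && 2*data[-2] >= -4))) && q == -2 implies it.
Countermodel: at the initial state data = {[-2] = -5, [-1] = 8, elsewhere 8}, m = -2, q = -2, the precondition holds but the weakest precondition fails.
Answer: invalid


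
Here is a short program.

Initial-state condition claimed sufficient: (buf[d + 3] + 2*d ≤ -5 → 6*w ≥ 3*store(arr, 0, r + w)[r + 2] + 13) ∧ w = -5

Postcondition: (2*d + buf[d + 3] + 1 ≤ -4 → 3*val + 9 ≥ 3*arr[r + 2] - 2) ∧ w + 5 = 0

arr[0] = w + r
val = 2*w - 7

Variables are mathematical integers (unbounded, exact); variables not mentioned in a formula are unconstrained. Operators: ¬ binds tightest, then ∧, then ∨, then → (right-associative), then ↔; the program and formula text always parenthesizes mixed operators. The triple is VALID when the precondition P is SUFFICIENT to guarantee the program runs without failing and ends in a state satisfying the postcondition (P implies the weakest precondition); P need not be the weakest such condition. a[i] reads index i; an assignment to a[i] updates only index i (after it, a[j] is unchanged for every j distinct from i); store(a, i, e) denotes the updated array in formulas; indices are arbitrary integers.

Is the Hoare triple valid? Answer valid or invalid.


Working backward. After the program, the postcondition (2*d + buf[d + 3] + 1 ≤ -4 → 3*val + 9 ≥ 3*arr[r + 2] - 2) ∧ w + 5 = 0 must hold; in canonical form it is (buf[d + 3] + 2*d ≤ -5 → 3*val ≥ 3*arr[r + 2] - 11) ∧ w = -5.
Before val := 2*w - 7: (buf[d + 3] + 2*d ≤ -5 → 6*w ≥ 3*arr[r + 2] + 10) ∧ w = -5
Before arr[0] := w + r: (buf[d + 3] + 2*d ≤ -5 → 6*w ≥ 3*store(arr, 0, r + w)[r + 2] + 10) ∧ w = -5
The weakest precondition is (buf[d + 3] + 2*d ≤ -5 → 6*w ≥ 3*store(arr, 0, r + w)[r + 2] + 10) ∧ w = -5.
Check whether (buf[d + 3] + 2*d ≤ -5 → 6*w ≥ 3*store(arr, 0, r + w)[r + 2] + 13) ∧ w = -5 implies it.
Every state satisfying the precondition satisfies the weakest precondition: the implication holds.
Answer: valid


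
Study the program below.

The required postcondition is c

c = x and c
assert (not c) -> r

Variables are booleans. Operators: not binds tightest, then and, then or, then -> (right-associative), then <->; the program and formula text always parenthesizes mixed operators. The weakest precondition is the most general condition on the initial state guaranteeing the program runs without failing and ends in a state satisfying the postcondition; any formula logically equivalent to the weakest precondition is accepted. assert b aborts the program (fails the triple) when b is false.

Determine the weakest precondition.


Working backward. After the program, c must hold.
Before assert (not c) -> r: ((not c) -> r) and c
Before c := x and c: ((not (x and c)) -> r) and x and c
Answer: WP = ((not (x and c)) -> r) and x and c


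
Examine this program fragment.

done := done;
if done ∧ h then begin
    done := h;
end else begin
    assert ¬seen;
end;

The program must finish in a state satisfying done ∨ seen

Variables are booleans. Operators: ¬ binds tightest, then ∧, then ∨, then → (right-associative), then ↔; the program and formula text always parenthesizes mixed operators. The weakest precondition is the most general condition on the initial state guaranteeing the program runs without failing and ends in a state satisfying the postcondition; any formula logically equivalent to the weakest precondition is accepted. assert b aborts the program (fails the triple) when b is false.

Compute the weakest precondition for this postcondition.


Working backward. After the program, done ∨ seen must hold.
Then branch requires h ∨ seen; else branch requires (¬seen) ∧ (done ∨ seen).
Before the if: ((done ∧ h) → (h ∨ seen)) ∧ ((¬(done ∧ h)) → ((¬seen) ∧ (done ∨ seen)))
Before done := done: ((done ∧ h) → (h ∨ seen)) ∧ ((¬(done ∧ h)) → ((¬seen) ∧ (done ∨ seen)))
Answer: WP = ((done ∧ h) → (h ∨ seen)) ∧ ((¬(done ∧ h)) → ((¬seen) ∧ (done ∨ seen)))


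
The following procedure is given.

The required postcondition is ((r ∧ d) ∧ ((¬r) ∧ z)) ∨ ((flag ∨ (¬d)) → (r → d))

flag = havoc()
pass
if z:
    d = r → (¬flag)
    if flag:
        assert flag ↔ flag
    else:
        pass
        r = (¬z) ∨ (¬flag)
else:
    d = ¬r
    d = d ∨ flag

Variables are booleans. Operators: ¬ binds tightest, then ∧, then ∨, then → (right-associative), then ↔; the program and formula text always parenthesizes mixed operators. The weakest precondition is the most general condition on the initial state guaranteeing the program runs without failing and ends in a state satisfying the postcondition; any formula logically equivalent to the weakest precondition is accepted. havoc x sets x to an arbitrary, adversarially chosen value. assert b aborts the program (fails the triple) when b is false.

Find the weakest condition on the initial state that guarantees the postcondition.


Working backward. After the program, the postcondition ((r ∧ d) ∧ ((¬r) ∧ z)) ∨ ((flag ∨ (¬d)) → (r → d)) must hold; in canonical form it is (flag ∨ (¬d)) → (r → d).
Then branch requires (flag → ((flag ∨ (¬(r → (¬flag)))) → (r → (r → (¬flag))))) ∧ ((¬flag) → ((flag ∨ (¬(r → (¬flag)))) → (((¬z) ∨ (¬flag)) → (r → (¬flag))))); else branch requires (flag ∨ (¬((¬r) ∨ flag))) → (r → ((¬r) ∨ flag)).
Before the if: (z → ((flag → ((flag ∨ (¬(r → (¬flag)))) → (r → (r → (¬flag))))) ∧ ((¬flag) → ((flag ∨ (¬(r → (¬flag)))) → (((¬z) ∨ (¬flag)) → (r → (¬flag))))))) ∧ ((¬z) → ((flag ∨ (¬((¬r) ∨ flag))) → (r → ((¬r) ∨ flag))))
Before skip: (z → ((flag → ((flag ∨ (¬(r → (¬flag)))) → (r → (r → (¬flag))))) ∧ ((¬flag) → ((flag ∨ (¬(r → (¬flag)))) → (((¬z) ∨ (¬flag)) → (r → (¬flag))))))) ∧ ((¬z) → ((flag ∨ (¬((¬r) ∨ flag))) → (r → ((¬r) ∨ flag))))
Before havoc flag: (z → (r → (¬r))) ∧ ((¬z) → (r → (r → (¬r))))
Answer: WP = (z → (r → (¬r))) ∧ ((¬z) → (r → (r → (¬r))))


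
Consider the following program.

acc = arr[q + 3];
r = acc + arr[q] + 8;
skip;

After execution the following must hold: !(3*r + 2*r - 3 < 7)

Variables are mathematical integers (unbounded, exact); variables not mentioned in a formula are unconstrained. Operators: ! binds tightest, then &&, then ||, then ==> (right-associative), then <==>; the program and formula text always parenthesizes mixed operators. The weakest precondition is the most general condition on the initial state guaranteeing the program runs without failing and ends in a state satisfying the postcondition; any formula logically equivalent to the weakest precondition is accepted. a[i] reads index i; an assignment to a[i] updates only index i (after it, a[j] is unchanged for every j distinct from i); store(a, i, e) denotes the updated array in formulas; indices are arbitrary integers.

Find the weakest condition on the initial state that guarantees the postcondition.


Working backward. After the program, the postcondition !(3*r + 2*r - 3 < 7) must hold; in canonical form it is !(5*r < 10).
Before skip: !(5*r < 10)
Before r := acc + arr[q] + 8: !(5*arr[q] + 5*acc < -30)
Before acc := arr[q + 3]: !(5*arr[q + 3] + 5*arr[q] < -30)
Answer: WP = !(5*arr[q + 3] + 5*arr[q] < -30)


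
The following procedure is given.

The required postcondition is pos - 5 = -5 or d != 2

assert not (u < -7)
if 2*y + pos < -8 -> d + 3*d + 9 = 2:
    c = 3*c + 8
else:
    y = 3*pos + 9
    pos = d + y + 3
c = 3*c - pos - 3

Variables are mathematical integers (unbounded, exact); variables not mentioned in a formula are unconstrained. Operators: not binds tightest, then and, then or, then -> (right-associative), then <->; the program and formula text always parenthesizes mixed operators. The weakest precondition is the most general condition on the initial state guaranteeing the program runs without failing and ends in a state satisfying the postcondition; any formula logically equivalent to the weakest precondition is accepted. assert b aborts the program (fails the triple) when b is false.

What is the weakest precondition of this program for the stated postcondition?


Working backward. After the program, the postcondition pos - 5 = -5 or d != 2 must hold; in canonical form it is pos = 0 or d != 2.
Before c := 3*c - pos - 3: pos = 0 or d != 2
Then branch requires pos = 0 or d != 2; else branch requires d + 3*pos = -12 or d != 2.
Before the if: ((pos + 2*y < -8 -> 4*d = -7) -> (pos = 0 or d != 2)) and ((not (pos + 2*y < -8 -> 4*d = -7)) -> (d + 3*pos = -12 or d != 2))
Before assert not (u < -7): (not (u < -7)) and ((pos + 2*y < -8 -> 4*d = -7) -> (pos = 0 or d != 2)) and ((not (pos + 2*y < -8 -> 4*d = -7)) -> (d + 3*pos = -12 or d != 2))
Answer: WP = (not (u < -7)) and ((pos + 2*y < -8 -> 4*d = -7) -> (pos = 0 or d != 2)) and ((not (pos + 2*y < -8 -> 4*d = -7)) -> (d + 3*pos = -12 or d != 2))
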